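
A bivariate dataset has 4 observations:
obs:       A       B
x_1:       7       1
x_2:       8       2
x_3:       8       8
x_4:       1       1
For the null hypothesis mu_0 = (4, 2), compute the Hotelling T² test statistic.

Step 1 — sample mean vector:
  mean(A) = (7 + 8 + 8 + 1) / 4 = 24/4 = 6
  mean(B) = (1 + 2 + 8 + 1) / 4 = 12/4 = 3
  x̄ = (6, 3),  deviation x̄ - mu_0 = (6, 3) - (4, 2) = (2, 1).

Step 2 — sample covariance matrix, S[i,j] = (1/(n-1)) · Σ_k (x_{k,i} - mean_i) · (x_{k,j} - mean_j), divisor n-1 = 3:
  S[A,A] = ((1)·(1) + (2)·(2) + (2)·(2) + (-5)·(-5)) / 3 = 34/3 = 11.3333
  S[A,B] = ((1)·(-2) + (2)·(-1) + (2)·(5) + (-5)·(-2)) / 3 = 16/3 = 5.3333
  S[B,B] = ((-2)·(-2) + (-1)·(-1) + (5)·(5) + (-2)·(-2)) / 3 = 34/3 = 11.3333
  S = [[11.3333, 5.3333],
 [5.3333, 11.3333]].

Step 3 — invert S. det(S) = 11.3333·11.3333 - (5.3333)² = 100.
  S^{-1} = (1/det) · [[d, -b], [-b, a]] = [[0.1133, -0.0533],
 [-0.0533, 0.1133]].

Step 4 — quadratic form (x̄ - mu_0)^T · S^{-1} · (x̄ - mu_0):
  S^{-1} · (x̄ - mu_0) = (0.1733, 0.0067),
  (x̄ - mu_0)^T · [...] = (2)·(0.1733) + (1)·(0.0067) = 0.3533.

Step 5 — scale by n: T² = 4 · 0.3533 = 1.4133.

T² ≈ 1.4133


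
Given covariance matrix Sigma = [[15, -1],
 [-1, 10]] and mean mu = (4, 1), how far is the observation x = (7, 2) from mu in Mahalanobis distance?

Step 1 — centre the observation: (x - mu) = (3, 1).

Step 2 — invert Sigma. det(Sigma) = 15·10 - (-1)² = 149.
  Sigma^{-1} = (1/det) · [[d, -b], [-b, a]] = [[0.0671, 0.0067],
 [0.0067, 0.1007]].

Step 3 — form the quadratic (x - mu)^T · Sigma^{-1} · (x - mu):
  Sigma^{-1} · (x - mu) = (0.2081, 0.1208).
  (x - mu)^T · [Sigma^{-1} · (x - mu)] = (3)·(0.2081) + (1)·(0.1208) = 0.745.

Step 4 — take square root: d = √(0.745) ≈ 0.8631.

d(x, mu) = √(0.745) ≈ 0.8631


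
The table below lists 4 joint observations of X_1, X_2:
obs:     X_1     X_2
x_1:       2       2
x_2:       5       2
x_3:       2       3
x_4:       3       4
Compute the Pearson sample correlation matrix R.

Step 1 — column means:
  mean(X_1) = (2 + 5 + 2 + 3) / 4 = 12/4 = 3
  mean(X_2) = (2 + 2 + 3 + 4) / 4 = 11/4 = 2.75

Step 2 — sample variances and covariances s[i,j] = (1/(n-1)) · Σ_k (x_{k,i} - mean_i) · (x_{k,j} - mean_j), with n-1 = 3:
  s[X_1,X_1] = ((-1)·(-1) + (2)·(2) + (-1)·(-1) + (0)·(0)) / 3 = 6/3 = 2
  s[X_1,X_2] = ((-1)·(-0.75) + (2)·(-0.75) + (-1)·(0.25) + (0)·(1.25)) / 3 = -1/3 = -0.3333
  s[X_2,X_2] = ((-0.75)·(-0.75) + (-0.75)·(-0.75) + (0.25)·(0.25) + (1.25)·(1.25)) / 3 = 2.75/3 = 0.9167
  Sample standard deviations s_i = √(s[i,i]):
  s(X_1) = √(2) = 1.4142
  s(X_2) = √(0.9167) = 0.9574

Step 3 — r_{ij} = s_{ij} / (s_i · s_j):
  r[X_1,X_1] = 1 (diagonal).
  r[X_1,X_2] = -0.3333 / (1.4142 · 0.9574) = -0.3333 / 1.354 = -0.2462
  r[X_2,X_2] = 1 (diagonal).

R is symmetric with unit diagonal. Assembling:

R = [[1, -0.2462],
 [-0.2462, 1]]


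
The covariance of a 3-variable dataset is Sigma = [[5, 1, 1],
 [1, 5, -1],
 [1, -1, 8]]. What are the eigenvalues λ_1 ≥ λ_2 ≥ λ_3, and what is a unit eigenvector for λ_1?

Step 1 — characteristic polynomial p(λ) = det(λI - Sigma) = λ³ - tr·λ² + c_1·λ - det, where tr = trace, c_1 = sum of the principal 2×2 minors, det = det(Sigma):
  tr = 5 + 5 + 8 = 18,
  c_1 = (5·5 - (1)²) + (5·8 - (1)²) + (5·8 - (-1)²) = 24 + 39 + 39 = 102,
  det = 5·(5·8 - (-1)²) - (1)·((1)·8 - (-1)·(1)) + (1)·((1)·(-1) - 5·(1)) = 5·(39) - (1)·(9) + (1)·(-6) = 180.
  So p(λ) = λ³ - 18λ² + 102λ - 180.
Step 2 — look for an integer root (rational root theorem: any rational root is an integer divisor of 180). Testing λ = 6:
  p(6) = 216 - 648 + 612 - 180 = 0  ✓
  Dividing out (λ - 6): p(λ) = (λ - 6)(λ² - 12λ + 30).
Step 3 — remaining eigenvalues from the quadratic λ² - 12λ + 30 = 0:
  Δ = 12² - 4·30 = 144 - 120 = 24,  λ = (12 ± √24)/2 = (12 ± 4.899)/2 ≈ 8.4495 or 3.5505.
  Sorted: λ_1 = 8.4495,  λ_2 = 6,  λ_3 = 3.5505  (check: sum = 18 = tr ✓).

Step 4 — unit eigenvector for λ_1 ≈ 8.4495: v spans the null space of (Sigma - λ_1 I), whose rows are
  r_1 = (-3.4495, 1, 1),  r_2 = (1, -3.4495, -1),  r_3 = (1, -1, -0.4495).
  v is orthogonal to every row, so take v ∝ r_1 × r_2 = ((1)·(-1) - (1)·(-3.4495), (1)·(1) - (-3.4495)·(-1), (-3.4495)·(-3.4495) - (1)·(1)) ≈ (2.4495, -2.4495, 10.899).
  Let u = (2.4495, -2.4495, 10.899).
  ||u|| = √((2.4495)² + (-2.4495)² + (10.899)²) = √(130.7878) ≈ 11.4362,  v_1 = u/||u|| ≈ (0.2142, -0.2142, 0.953) (||v_1|| = 1).

λ_1 = 8.4495,  λ_2 = 6,  λ_3 = 3.5505;  v_1 ≈ (0.2142, -0.2142, 0.953)


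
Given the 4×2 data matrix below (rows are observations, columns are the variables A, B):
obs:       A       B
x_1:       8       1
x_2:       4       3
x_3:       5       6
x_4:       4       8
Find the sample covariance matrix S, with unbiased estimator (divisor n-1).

Step 1 — column means:
  mean(A) = (8 + 4 + 5 + 4) / 4 = 21/4 = 5.25
  mean(B) = (1 + 3 + 6 + 8) / 4 = 18/4 = 4.5

Step 2 — sample covariance S[i,j] = (1/(n-1)) · Σ_k (x_{k,i} - mean_i) · (x_{k,j} - mean_j), with n-1 = 3.
  S[A,A] = ((2.75)·(2.75) + (-1.25)·(-1.25) + (-0.25)·(-0.25) + (-1.25)·(-1.25)) / 3 = 10.75/3 = 3.5833
  S[A,B] = ((2.75)·(-3.5) + (-1.25)·(-1.5) + (-0.25)·(1.5) + (-1.25)·(3.5)) / 3 = -12.5/3 = -4.1667
  S[B,B] = ((-3.5)·(-3.5) + (-1.5)·(-1.5) + (1.5)·(1.5) + (3.5)·(3.5)) / 3 = 29/3 = 9.6667

S is symmetric (S[j,i] = S[i,j]). Assembling:

S = [[3.5833, -4.1667],
 [-4.1667, 9.6667]]


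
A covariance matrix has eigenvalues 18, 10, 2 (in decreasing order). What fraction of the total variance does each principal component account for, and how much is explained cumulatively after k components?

Step 1 — total variance = trace(Sigma) = Σ λ_i = 18 + 10 + 2 = 30.

Step 2 — fraction explained by component i = λ_i / Σ λ:
  PC1: 18/30 = 0.6
  PC2: 10/30 = 0.3333
  PC3: 2/30 = 0.0667

Step 3 — cumulative fraction after k components = (λ_1 + ... + λ_k) / Σ λ:
  k = 1: 18/30 = 0.6
  k = 2: (18 + 10)/30 = 28/30 = 0.9333
  k = 3: (18 + 10 + 2)/30 = 30/30 = 1

Summary (fraction, with percent):

explained: PC1 0.6 (60%), PC2 0.3333 (33.33%), PC3 0.0667 (6.67%);  cumulative: 0.6, 0.9333, 1


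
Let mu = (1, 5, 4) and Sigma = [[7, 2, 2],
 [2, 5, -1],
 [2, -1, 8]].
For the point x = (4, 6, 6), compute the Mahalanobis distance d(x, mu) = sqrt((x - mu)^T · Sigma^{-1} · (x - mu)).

Step 1 — centre the observation: (x - mu) = (3, 1, 2).

Step 2 — invert Sigma (cofactor / det for 3×3, or solve directly):
  Sigma^{-1} = [[0.1831, -0.0845, -0.0563],
 [-0.0845, 0.2441, 0.0516],
 [-0.0563, 0.0516, 0.1455]].

Step 3 — form the quadratic (x - mu)^T · Sigma^{-1} · (x - mu):
  Sigma^{-1} · (x - mu) = (0.3521, 0.0939, 0.1737).
  (x - mu)^T · [Sigma^{-1} · (x - mu)] = (3)·(0.3521) + (1)·(0.0939) + (2)·(0.1737) = 1.4977.

Step 4 — take square root: d = √(1.4977) ≈ 1.2238.

d(x, mu) = √(1.4977) ≈ 1.2238


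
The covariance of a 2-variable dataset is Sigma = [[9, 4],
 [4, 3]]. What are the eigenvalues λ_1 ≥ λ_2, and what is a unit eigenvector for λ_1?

Step 1 — characteristic polynomial of 2×2 Sigma:
  det(Sigma - λI) = λ² - trace · λ + det = 0.
  trace = 9 + 3 = 12, det = 9·3 - (4)² = 11.
Step 2 — discriminant:
  Δ = trace² - 4·det = 144 - 44 = 100.
Step 3 — eigenvalues:
  λ = (trace ± √Δ)/2 = (12 ± 10)/2,
  λ_1 = 11,  λ_2 = 1.

Step 4 — unit eigenvector for λ_1: solve (Sigma - λ_1 I)v = 0. First row:
  (9 - 11)·v_x + (4)·v_y = 0, i.e. (-2)·v_x + (4)·v_y = 0,
  so v ∝ (b, λ_1 - a) = (4, 2) = u.
  ||u|| = √((4)² + (2)²) = √(20) ≈ 4.4721,
  v_1 = u/||u|| ≈ (0.8944, 0.4472) (||v_1|| = 1).

λ_1 = 11,  λ_2 = 1;  v_1 ≈ (0.8944, 0.4472)


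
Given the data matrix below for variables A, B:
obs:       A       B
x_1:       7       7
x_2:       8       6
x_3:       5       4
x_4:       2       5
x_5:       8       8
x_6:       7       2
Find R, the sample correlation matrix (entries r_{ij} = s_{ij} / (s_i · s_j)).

Step 1 — column means:
  mean(A) = (7 + 8 + 5 + 2 + 8 + 7) / 6 = 37/6 = 6.1667
  mean(B) = (7 + 6 + 4 + 5 + 8 + 2) / 6 = 32/6 = 5.3333

Step 2 — sample variances and covariances s[i,j] = (1/(n-1)) · Σ_k (x_{k,i} - mean_i) · (x_{k,j} - mean_j), with n-1 = 5:
  s[A,A] = ((0.8333)·(0.8333) + (1.8333)·(1.8333) + (-1.1667)·(-1.1667) + (-4.1667)·(-4.1667) + (1.8333)·(1.8333) + (0.8333)·(0.8333)) / 5 = 26.8333/5 = 5.3667
  s[A,B] = ((0.8333)·(1.6667) + (1.8333)·(0.6667) + (-1.1667)·(-1.3333) + (-4.1667)·(-0.3333) + (1.8333)·(2.6667) + (0.8333)·(-3.3333)) / 5 = 7.6667/5 = 1.5333
  s[B,B] = ((1.6667)·(1.6667) + (0.6667)·(0.6667) + (-1.3333)·(-1.3333) + (-0.3333)·(-0.3333) + (2.6667)·(2.6667) + (-3.3333)·(-3.3333)) / 5 = 23.3333/5 = 4.6667
  Sample standard deviations s_i = √(s[i,i]):
  s(A) = √(5.3667) = 2.3166
  s(B) = √(4.6667) = 2.1602

Step 3 — r_{ij} = s_{ij} / (s_i · s_j):
  r[A,A] = 1 (diagonal).
  r[A,B] = 1.5333 / (2.3166 · 2.1602) = 1.5333 / 5.0044 = 0.3064
  r[B,B] = 1 (diagonal).

R is symmetric with unit diagonal. Assembling:

R = [[1, 0.3064],
 [0.3064, 1]]


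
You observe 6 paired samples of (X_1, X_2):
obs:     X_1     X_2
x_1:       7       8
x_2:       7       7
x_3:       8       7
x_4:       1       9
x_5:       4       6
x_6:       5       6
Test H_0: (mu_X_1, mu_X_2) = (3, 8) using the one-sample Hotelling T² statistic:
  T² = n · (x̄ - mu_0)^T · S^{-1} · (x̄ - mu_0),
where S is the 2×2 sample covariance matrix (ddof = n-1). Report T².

Step 1 — sample mean vector:
  mean(X_1) = (7 + 7 + 8 + 1 + 4 + 5) / 6 = 32/6 = 5.3333
  mean(X_2) = (8 + 7 + 7 + 9 + 6 + 6) / 6 = 43/6 = 7.1667
  x̄ = (5.3333, 7.1667),  deviation x̄ - mu_0 = (5.3333, 7.1667) - (3, 8) = (2.3333, -0.8333).

Step 2 — sample covariance matrix, S[i,j] = (1/(n-1)) · Σ_k (x_{k,i} - mean_i) · (x_{k,j} - mean_j), divisor n-1 = 5:
  S[X_1,X_1] = ((1.6667)·(1.6667) + (1.6667)·(1.6667) + (2.6667)·(2.6667) + (-4.3333)·(-4.3333) + (-1.3333)·(-1.3333) + (-0.3333)·(-0.3333)) / 5 = 33.3333/5 = 6.6667
  S[X_1,X_2] = ((1.6667)·(0.8333) + (1.6667)·(-0.1667) + (2.6667)·(-0.1667) + (-4.3333)·(1.8333) + (-1.3333)·(-1.1667) + (-0.3333)·(-1.1667)) / 5 = -5.3333/5 = -1.0667
  S[X_2,X_2] = ((0.8333)·(0.8333) + (-0.1667)·(-0.1667) + (-0.1667)·(-0.1667) + (1.8333)·(1.8333) + (-1.1667)·(-1.1667) + (-1.1667)·(-1.1667)) / 5 = 6.8333/5 = 1.3667
  S = [[6.6667, -1.0667],
 [-1.0667, 1.3667]].

Step 3 — invert S. det(S) = 6.6667·1.3667 - (-1.0667)² = 7.9733.
  S^{-1} = (1/det) · [[d, -b], [-b, a]] = [[0.1714, 0.1338],
 [0.1338, 0.8361]].

Step 4 — quadratic form (x̄ - mu_0)^T · S^{-1} · (x̄ - mu_0):
  S^{-1} · (x̄ - mu_0) = (0.2885, -0.3846),
  (x̄ - mu_0)^T · [...] = (2.3333)·(0.2885) + (-0.8333)·(-0.3846) = 0.9936.

Step 5 — scale by n: T² = 6 · 0.9936 = 5.9615.

T² ≈ 5.9615


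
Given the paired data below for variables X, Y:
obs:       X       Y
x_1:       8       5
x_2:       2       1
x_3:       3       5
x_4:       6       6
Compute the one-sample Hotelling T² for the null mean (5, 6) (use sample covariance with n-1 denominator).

Step 1 — sample mean vector:
  mean(X) = (8 + 2 + 3 + 6) / 4 = 19/4 = 4.75
  mean(Y) = (5 + 1 + 5 + 6) / 4 = 17/4 = 4.25
  x̄ = (4.75, 4.25),  deviation x̄ - mu_0 = (4.75, 4.25) - (5, 6) = (-0.25, -1.75).

Step 2 — sample covariance matrix, S[i,j] = (1/(n-1)) · Σ_k (x_{k,i} - mean_i) · (x_{k,j} - mean_j), divisor n-1 = 3:
  S[X,X] = ((3.25)·(3.25) + (-2.75)·(-2.75) + (-1.75)·(-1.75) + (1.25)·(1.25)) / 3 = 22.75/3 = 7.5833
  S[X,Y] = ((3.25)·(0.75) + (-2.75)·(-3.25) + (-1.75)·(0.75) + (1.25)·(1.75)) / 3 = 12.25/3 = 4.0833
  S[Y,Y] = ((0.75)·(0.75) + (-3.25)·(-3.25) + (0.75)·(0.75) + (1.75)·(1.75)) / 3 = 14.75/3 = 4.9167
  S = [[7.5833, 4.0833],
 [4.0833, 4.9167]].

Step 3 — invert S. det(S) = 7.5833·4.9167 - (4.0833)² = 20.6111.
  S^{-1} = (1/det) · [[d, -b], [-b, a]] = [[0.2385, -0.1981],
 [-0.1981, 0.3679]].

Step 4 — quadratic form (x̄ - mu_0)^T · S^{-1} · (x̄ - mu_0):
  S^{-1} · (x̄ - mu_0) = (0.2871, -0.5943),
  (x̄ - mu_0)^T · [...] = (-0.25)·(0.2871) + (-1.75)·(-0.5943) = 0.9683.

Step 5 — scale by n: T² = 4 · 0.9683 = 3.8733.

T² ≈ 3.8733


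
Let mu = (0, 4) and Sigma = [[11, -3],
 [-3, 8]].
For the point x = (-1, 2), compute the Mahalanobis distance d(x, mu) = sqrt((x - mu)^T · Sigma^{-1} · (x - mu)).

Step 1 — centre the observation: (x - mu) = (-1, -2).

Step 2 — invert Sigma. det(Sigma) = 11·8 - (-3)² = 79.
  Sigma^{-1} = (1/det) · [[d, -b], [-b, a]] = [[0.1013, 0.038],
 [0.038, 0.1392]].

Step 3 — form the quadratic (x - mu)^T · Sigma^{-1} · (x - mu):
  Sigma^{-1} · (x - mu) = (-0.1772, -0.3165).
  (x - mu)^T · [Sigma^{-1} · (x - mu)] = (-1)·(-0.1772) + (-2)·(-0.3165) = 0.8101.

Step 4 — take square root: d = √(0.8101) ≈ 0.9001.

d(x, mu) = √(0.8101) ≈ 0.9001


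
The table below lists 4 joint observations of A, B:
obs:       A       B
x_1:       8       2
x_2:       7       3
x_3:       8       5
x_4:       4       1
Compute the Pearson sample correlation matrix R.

Step 1 — column means:
  mean(A) = (8 + 7 + 8 + 4) / 4 = 27/4 = 6.75
  mean(B) = (2 + 3 + 5 + 1) / 4 = 11/4 = 2.75

Step 2 — sample variances and covariances s[i,j] = (1/(n-1)) · Σ_k (x_{k,i} - mean_i) · (x_{k,j} - mean_j), with n-1 = 3:
  s[A,A] = ((1.25)·(1.25) + (0.25)·(0.25) + (1.25)·(1.25) + (-2.75)·(-2.75)) / 3 = 10.75/3 = 3.5833
  s[A,B] = ((1.25)·(-0.75) + (0.25)·(0.25) + (1.25)·(2.25) + (-2.75)·(-1.75)) / 3 = 6.75/3 = 2.25
  s[B,B] = ((-0.75)·(-0.75) + (0.25)·(0.25) + (2.25)·(2.25) + (-1.75)·(-1.75)) / 3 = 8.75/3 = 2.9167
  Sample standard deviations s_i = √(s[i,i]):
  s(A) = √(3.5833) = 1.893
  s(B) = √(2.9167) = 1.7078

Step 3 — r_{ij} = s_{ij} / (s_i · s_j):
  r[A,A] = 1 (diagonal).
  r[A,B] = 2.25 / (1.893 · 1.7078) = 2.25 / 3.2329 = 0.696
  r[B,B] = 1 (diagonal).

R is symmetric with unit diagonal. Assembling:

R = [[1, 0.696],
 [0.696, 1]]


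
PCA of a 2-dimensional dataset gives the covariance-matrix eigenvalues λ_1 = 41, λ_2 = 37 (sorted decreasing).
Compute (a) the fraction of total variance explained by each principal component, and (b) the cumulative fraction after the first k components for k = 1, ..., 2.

Step 1 — total variance = trace(Sigma) = Σ λ_i = 41 + 37 = 78.

Step 2 — fraction explained by component i = λ_i / Σ λ:
  PC1: 41/78 = 0.5256
  PC2: 37/78 = 0.4744

Step 3 — cumulative fraction after k components = (λ_1 + ... + λ_k) / Σ λ:
  k = 1: 41/78 = 0.5256
  k = 2: (41 + 37)/78 = 78/78 = 1

Summary (fraction, with percent):

explained: PC1 0.5256 (52.56%), PC2 0.4744 (47.44%);  cumulative: 0.5256, 1


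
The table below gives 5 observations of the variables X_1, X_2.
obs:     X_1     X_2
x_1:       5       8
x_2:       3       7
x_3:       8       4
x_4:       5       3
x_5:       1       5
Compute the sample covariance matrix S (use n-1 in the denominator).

Step 1 — column means:
  mean(X_1) = (5 + 3 + 8 + 5 + 1) / 5 = 22/5 = 4.4
  mean(X_2) = (8 + 7 + 4 + 3 + 5) / 5 = 27/5 = 5.4

Step 2 — sample covariance S[i,j] = (1/(n-1)) · Σ_k (x_{k,i} - mean_i) · (x_{k,j} - mean_j), with n-1 = 4.
  S[X_1,X_1] = ((0.6)·(0.6) + (-1.4)·(-1.4) + (3.6)·(3.6) + (0.6)·(0.6) + (-3.4)·(-3.4)) / 4 = 27.2/4 = 6.8
  S[X_1,X_2] = ((0.6)·(2.6) + (-1.4)·(1.6) + (3.6)·(-1.4) + (0.6)·(-2.4) + (-3.4)·(-0.4)) / 4 = -5.8/4 = -1.45
  S[X_2,X_2] = ((2.6)·(2.6) + (1.6)·(1.6) + (-1.4)·(-1.4) + (-2.4)·(-2.4) + (-0.4)·(-0.4)) / 4 = 17.2/4 = 4.3

S is symmetric (S[j,i] = S[i,j]). Assembling:

S = [[6.8, -1.45],
 [-1.45, 4.3]]


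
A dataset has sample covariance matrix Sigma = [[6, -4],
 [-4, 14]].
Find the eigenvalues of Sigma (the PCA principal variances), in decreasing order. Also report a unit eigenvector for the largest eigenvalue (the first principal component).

Step 1 — characteristic polynomial of 2×2 Sigma:
  det(Sigma - λI) = λ² - trace · λ + det = 0.
  trace = 6 + 14 = 20, det = 6·14 - (-4)² = 68.
Step 2 — discriminant:
  Δ = trace² - 4·det = 400 - 272 = 128.
Step 3 — eigenvalues:
  λ = (trace ± √Δ)/2 = (20 ± 11.3137)/2,
  λ_1 = 15.6569,  λ_2 = 4.3431.

Step 4 — unit eigenvector for λ_1: solve (Sigma - λ_1 I)v = 0. First row:
  (6 - 15.6569)·v_x + (-4)·v_y = 0, i.e. (-9.6569)·v_x + (-4)·v_y = 0,
  so v ∝ (b, λ_1 - a) = (-4, 9.6569); multiply by -1 so the first entry is positive: u = (4, -9.6569).
  ||u|| = √((4)² + (-9.6569)²) = √(109.2548) ≈ 10.4525,
  v_1 = u/||u|| ≈ (0.3827, -0.9239) (||v_1|| = 1).

λ_1 = 15.6569,  λ_2 = 4.3431;  v_1 ≈ (0.3827, -0.9239)


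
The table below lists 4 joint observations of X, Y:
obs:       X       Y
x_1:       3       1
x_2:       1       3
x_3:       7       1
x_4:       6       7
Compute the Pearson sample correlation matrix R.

Step 1 — column means:
  mean(X) = (3 + 1 + 7 + 6) / 4 = 17/4 = 4.25
  mean(Y) = (1 + 3 + 1 + 7) / 4 = 12/4 = 3

Step 2 — sample variances and covariances s[i,j] = (1/(n-1)) · Σ_k (x_{k,i} - mean_i) · (x_{k,j} - mean_j), with n-1 = 3:
  s[X,X] = ((-1.25)·(-1.25) + (-3.25)·(-3.25) + (2.75)·(2.75) + (1.75)·(1.75)) / 3 = 22.75/3 = 7.5833
  s[X,Y] = ((-1.25)·(-2) + (-3.25)·(0) + (2.75)·(-2) + (1.75)·(4)) / 3 = 4/3 = 1.3333
  s[Y,Y] = ((-2)·(-2) + (0)·(0) + (-2)·(-2) + (4)·(4)) / 3 = 24/3 = 8
  Sample standard deviations s_i = √(s[i,i]):
  s(X) = √(7.5833) = 2.7538
  s(Y) = √(8) = 2.8284

Step 3 — r_{ij} = s_{ij} / (s_i · s_j):
  r[X,X] = 1 (diagonal).
  r[X,Y] = 1.3333 / (2.7538 · 2.8284) = 1.3333 / 7.7889 = 0.1712
  r[Y,Y] = 1 (diagonal).

R is symmetric with unit diagonal. Assembling:

R = [[1, 0.1712],
 [0.1712, 1]]


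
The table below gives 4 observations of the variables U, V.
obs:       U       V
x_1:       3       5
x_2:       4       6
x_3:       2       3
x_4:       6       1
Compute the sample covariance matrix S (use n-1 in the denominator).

Step 1 — column means:
  mean(U) = (3 + 4 + 2 + 6) / 4 = 15/4 = 3.75
  mean(V) = (5 + 6 + 3 + 1) / 4 = 15/4 = 3.75

Step 2 — sample covariance S[i,j] = (1/(n-1)) · Σ_k (x_{k,i} - mean_i) · (x_{k,j} - mean_j), with n-1 = 3.
  S[U,U] = ((-0.75)·(-0.75) + (0.25)·(0.25) + (-1.75)·(-1.75) + (2.25)·(2.25)) / 3 = 8.75/3 = 2.9167
  S[U,V] = ((-0.75)·(1.25) + (0.25)·(2.25) + (-1.75)·(-0.75) + (2.25)·(-2.75)) / 3 = -5.25/3 = -1.75
  S[V,V] = ((1.25)·(1.25) + (2.25)·(2.25) + (-0.75)·(-0.75) + (-2.75)·(-2.75)) / 3 = 14.75/3 = 4.9167

S is symmetric (S[j,i] = S[i,j]). Assembling:

S = [[2.9167, -1.75],
 [-1.75, 4.9167]]


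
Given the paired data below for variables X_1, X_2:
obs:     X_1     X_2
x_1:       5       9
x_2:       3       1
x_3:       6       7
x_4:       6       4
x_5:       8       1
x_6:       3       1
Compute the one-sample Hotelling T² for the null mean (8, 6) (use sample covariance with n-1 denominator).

Step 1 — sample mean vector:
  mean(X_1) = (5 + 3 + 6 + 6 + 8 + 3) / 6 = 31/6 = 5.1667
  mean(X_2) = (9 + 1 + 7 + 4 + 1 + 1) / 6 = 23/6 = 3.8333
  x̄ = (5.1667, 3.8333),  deviation x̄ - mu_0 = (5.1667, 3.8333) - (8, 6) = (-2.8333, -2.1667).

Step 2 — sample covariance matrix, S[i,j] = (1/(n-1)) · Σ_k (x_{k,i} - mean_i) · (x_{k,j} - mean_j), divisor n-1 = 5:
  S[X_1,X_1] = ((-0.1667)·(-0.1667) + (-2.1667)·(-2.1667) + (0.8333)·(0.8333) + (0.8333)·(0.8333) + (2.8333)·(2.8333) + (-2.1667)·(-2.1667)) / 5 = 18.8333/5 = 3.7667
  S[X_1,X_2] = ((-0.1667)·(5.1667) + (-2.1667)·(-2.8333) + (0.8333)·(3.1667) + (0.8333)·(0.1667) + (2.8333)·(-2.8333) + (-2.1667)·(-2.8333)) / 5 = 6.1667/5 = 1.2333
  S[X_2,X_2] = ((5.1667)·(5.1667) + (-2.8333)·(-2.8333) + (3.1667)·(3.1667) + (0.1667)·(0.1667) + (-2.8333)·(-2.8333) + (-2.8333)·(-2.8333)) / 5 = 60.8333/5 = 12.1667
  S = [[3.7667, 1.2333],
 [1.2333, 12.1667]].

Step 3 — invert S. det(S) = 3.7667·12.1667 - (1.2333)² = 44.3067.
  S^{-1} = (1/det) · [[d, -b], [-b, a]] = [[0.2746, -0.0278],
 [-0.0278, 0.085]].

Step 4 — quadratic form (x̄ - mu_0)^T · S^{-1} · (x̄ - mu_0):
  S^{-1} · (x̄ - mu_0) = (-0.7177, -0.1053),
  (x̄ - mu_0)^T · [...] = (-2.8333)·(-0.7177) + (-2.1667)·(-0.1053) = 2.2618.

Step 5 — scale by n: T² = 6 · 2.2618 = 13.5706.

T² ≈ 13.5706


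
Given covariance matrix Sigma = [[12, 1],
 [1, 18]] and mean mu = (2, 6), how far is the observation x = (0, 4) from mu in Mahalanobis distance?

Step 1 — centre the observation: (x - mu) = (-2, -2).

Step 2 — invert Sigma. det(Sigma) = 12·18 - (1)² = 215.
  Sigma^{-1} = (1/det) · [[d, -b], [-b, a]] = [[0.0837, -0.0047],
 [-0.0047, 0.0558]].

Step 3 — form the quadratic (x - mu)^T · Sigma^{-1} · (x - mu):
  Sigma^{-1} · (x - mu) = (-0.1581, -0.1023).
  (x - mu)^T · [Sigma^{-1} · (x - mu)] = (-2)·(-0.1581) + (-2)·(-0.1023) = 0.5209.

Step 4 — take square root: d = √(0.5209) ≈ 0.7218.

d(x, mu) = √(0.5209) ≈ 0.7218


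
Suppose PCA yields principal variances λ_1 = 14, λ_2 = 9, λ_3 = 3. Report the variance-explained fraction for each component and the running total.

Step 1 — total variance = trace(Sigma) = Σ λ_i = 14 + 9 + 3 = 26.

Step 2 — fraction explained by component i = λ_i / Σ λ:
  PC1: 14/26 = 0.5385
  PC2: 9/26 = 0.3462
  PC3: 3/26 = 0.1154

Step 3 — cumulative fraction after k components = (λ_1 + ... + λ_k) / Σ λ:
  k = 1: 14/26 = 0.5385
  k = 2: (14 + 9)/26 = 23/26 = 0.8846
  k = 3: (14 + 9 + 3)/26 = 26/26 = 1

Summary (fraction, with percent):

explained: PC1 0.5385 (53.85%), PC2 0.3462 (34.62%), PC3 0.1154 (11.54%);  cumulative: 0.5385, 0.8846, 1


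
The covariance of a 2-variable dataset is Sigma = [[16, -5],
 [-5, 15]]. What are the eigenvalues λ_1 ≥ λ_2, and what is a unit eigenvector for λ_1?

Step 1 — characteristic polynomial of 2×2 Sigma:
  det(Sigma - λI) = λ² - trace · λ + det = 0.
  trace = 16 + 15 = 31, det = 16·15 - (-5)² = 215.
Step 2 — discriminant:
  Δ = trace² - 4·det = 961 - 860 = 101.
Step 3 — eigenvalues:
  λ = (trace ± √Δ)/2 = (31 ± 10.0499)/2,
  λ_1 = 20.5249,  λ_2 = 10.4751.

Step 4 — unit eigenvector for λ_1: solve (Sigma - λ_1 I)v = 0. First row:
  (16 - 20.5249)·v_x + (-5)·v_y = 0, i.e. (-4.5249)·v_x + (-5)·v_y = 0,
  so v ∝ (b, λ_1 - a) = (-5, 4.5249); multiply by -1 so the first entry is positive: u = (5, -4.5249).
  ||u|| = √((5)² + (-4.5249)²) = √(45.4751) ≈ 6.7435,
  v_1 = u/||u|| ≈ (0.7415, -0.671) (||v_1|| = 1).

λ_1 = 20.5249,  λ_2 = 10.4751;  v_1 ≈ (0.7415, -0.671)


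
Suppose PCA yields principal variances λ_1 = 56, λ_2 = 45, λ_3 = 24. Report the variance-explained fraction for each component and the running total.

Step 1 — total variance = trace(Sigma) = Σ λ_i = 56 + 45 + 24 = 125.

Step 2 — fraction explained by component i = λ_i / Σ λ:
  PC1: 56/125 = 0.448
  PC2: 45/125 = 0.36
  PC3: 24/125 = 0.192

Step 3 — cumulative fraction after k components = (λ_1 + ... + λ_k) / Σ λ:
  k = 1: 56/125 = 0.448
  k = 2: (56 + 45)/125 = 101/125 = 0.808
  k = 3: (56 + 45 + 24)/125 = 125/125 = 1

Summary (fraction, with percent):

explained: PC1 0.448 (44.8%), PC2 0.36 (36%), PC3 0.192 (19.2%);  cumulative: 0.448, 0.808, 1


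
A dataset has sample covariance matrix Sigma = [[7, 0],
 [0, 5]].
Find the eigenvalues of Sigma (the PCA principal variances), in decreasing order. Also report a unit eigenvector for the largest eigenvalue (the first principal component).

Step 1 — characteristic polynomial of 2×2 Sigma:
  det(Sigma - λI) = λ² - trace · λ + det = 0.
  trace = 7 + 5 = 12, det = 7·5 - (0)² = 35.
Step 2 — discriminant:
  Δ = trace² - 4·det = 144 - 140 = 4.
Step 3 — eigenvalues:
  λ = (trace ± √Δ)/2 = (12 ± 2)/2,
  λ_1 = 7,  λ_2 = 5.

Step 4 — unit eigenvector for λ_1: Sigma is diagonal, so its eigenvectors are the coordinate axes. λ_1 = 7 is the diagonal entry on the first coordinate axis, hence
  v_1 = (1, 0) (||v_1|| = 1).

λ_1 = 7,  λ_2 = 5;  v_1 ≈ (1, 0)


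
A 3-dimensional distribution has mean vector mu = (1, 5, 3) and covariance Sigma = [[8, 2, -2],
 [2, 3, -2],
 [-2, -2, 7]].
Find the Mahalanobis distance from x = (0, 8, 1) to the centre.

Step 1 — centre the observation: (x - mu) = (-1, 3, -2).

Step 2 — invert Sigma (cofactor / det for 3×3, or solve directly):
  Sigma^{-1} = [[0.1518, -0.0893, 0.0179],
 [-0.0893, 0.4643, 0.1071],
 [0.0179, 0.1071, 0.1786]].

Step 3 — form the quadratic (x - mu)^T · Sigma^{-1} · (x - mu):
  Sigma^{-1} · (x - mu) = (-0.4554, 1.2679, -0.0536).
  (x - mu)^T · [Sigma^{-1} · (x - mu)] = (-1)·(-0.4554) + (3)·(1.2679) + (-2)·(-0.0536) = 4.3661.

Step 4 — take square root: d = √(4.3661) ≈ 2.0895.

d(x, mu) = √(4.3661) ≈ 2.0895


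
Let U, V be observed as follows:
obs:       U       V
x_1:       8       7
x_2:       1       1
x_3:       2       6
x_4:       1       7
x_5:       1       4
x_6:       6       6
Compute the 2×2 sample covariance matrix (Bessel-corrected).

Step 1 — column means:
  mean(U) = (8 + 1 + 2 + 1 + 1 + 6) / 6 = 19/6 = 3.1667
  mean(V) = (7 + 1 + 6 + 7 + 4 + 6) / 6 = 31/6 = 5.1667

Step 2 — sample covariance S[i,j] = (1/(n-1)) · Σ_k (x_{k,i} - mean_i) · (x_{k,j} - mean_j), with n-1 = 5.
  S[U,U] = ((4.8333)·(4.8333) + (-2.1667)·(-2.1667) + (-1.1667)·(-1.1667) + (-2.1667)·(-2.1667) + (-2.1667)·(-2.1667) + (2.8333)·(2.8333)) / 5 = 46.8333/5 = 9.3667
  S[U,V] = ((4.8333)·(1.8333) + (-2.1667)·(-4.1667) + (-1.1667)·(0.8333) + (-2.1667)·(1.8333) + (-2.1667)·(-1.1667) + (2.8333)·(0.8333)) / 5 = 17.8333/5 = 3.5667
  S[V,V] = ((1.8333)·(1.8333) + (-4.1667)·(-4.1667) + (0.8333)·(0.8333) + (1.8333)·(1.8333) + (-1.1667)·(-1.1667) + (0.8333)·(0.8333)) / 5 = 26.8333/5 = 5.3667

S is symmetric (S[j,i] = S[i,j]). Assembling:

S = [[9.3667, 3.5667],
 [3.5667, 5.3667]]


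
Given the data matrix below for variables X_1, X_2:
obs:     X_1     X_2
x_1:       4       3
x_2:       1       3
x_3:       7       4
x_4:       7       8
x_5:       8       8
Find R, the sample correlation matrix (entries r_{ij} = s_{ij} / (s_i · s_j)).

Step 1 — column means:
  mean(X_1) = (4 + 1 + 7 + 7 + 8) / 5 = 27/5 = 5.4
  mean(X_2) = (3 + 3 + 4 + 8 + 8) / 5 = 26/5 = 5.2

Step 2 — sample variances and covariances s[i,j] = (1/(n-1)) · Σ_k (x_{k,i} - mean_i) · (x_{k,j} - mean_j), with n-1 = 4:
  s[X_1,X_1] = ((-1.4)·(-1.4) + (-4.4)·(-4.4) + (1.6)·(1.6) + (1.6)·(1.6) + (2.6)·(2.6)) / 4 = 33.2/4 = 8.3
  s[X_1,X_2] = ((-1.4)·(-2.2) + (-4.4)·(-2.2) + (1.6)·(-1.2) + (1.6)·(2.8) + (2.6)·(2.8)) / 4 = 22.6/4 = 5.65
  s[X_2,X_2] = ((-2.2)·(-2.2) + (-2.2)·(-2.2) + (-1.2)·(-1.2) + (2.8)·(2.8) + (2.8)·(2.8)) / 4 = 26.8/4 = 6.7
  Sample standard deviations s_i = √(s[i,i]):
  s(X_1) = √(8.3) = 2.881
  s(X_2) = √(6.7) = 2.5884

Step 3 — r_{ij} = s_{ij} / (s_i · s_j):
  r[X_1,X_1] = 1 (diagonal).
  r[X_1,X_2] = 5.65 / (2.881 · 2.5884) = 5.65 / 7.4572 = 0.7577
  r[X_2,X_2] = 1 (diagonal).

R is symmetric with unit diagonal. Assembling:

R = [[1, 0.7577],
 [0.7577, 1]]


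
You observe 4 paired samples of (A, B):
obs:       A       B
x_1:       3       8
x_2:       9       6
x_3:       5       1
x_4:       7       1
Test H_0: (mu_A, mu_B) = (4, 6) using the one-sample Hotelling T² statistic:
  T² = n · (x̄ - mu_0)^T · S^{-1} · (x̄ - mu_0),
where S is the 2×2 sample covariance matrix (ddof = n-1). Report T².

Step 1 — sample mean vector:
  mean(A) = (3 + 9 + 5 + 7) / 4 = 24/4 = 6
  mean(B) = (8 + 6 + 1 + 1) / 4 = 16/4 = 4
  x̄ = (6, 4),  deviation x̄ - mu_0 = (6, 4) - (4, 6) = (2, -2).

Step 2 — sample covariance matrix, S[i,j] = (1/(n-1)) · Σ_k (x_{k,i} - mean_i) · (x_{k,j} - mean_j), divisor n-1 = 3:
  S[A,A] = ((-3)·(-3) + (3)·(3) + (-1)·(-1) + (1)·(1)) / 3 = 20/3 = 6.6667
  S[A,B] = ((-3)·(4) + (3)·(2) + (-1)·(-3) + (1)·(-3)) / 3 = -6/3 = -2
  S[B,B] = ((4)·(4) + (2)·(2) + (-3)·(-3) + (-3)·(-3)) / 3 = 38/3 = 12.6667
  S = [[6.6667, -2],
 [-2, 12.6667]].

Step 3 — invert S. det(S) = 6.6667·12.6667 - (-2)² = 80.4444.
  S^{-1} = (1/det) · [[d, -b], [-b, a]] = [[0.1575, 0.0249],
 [0.0249, 0.0829]].

Step 4 — quadratic form (x̄ - mu_0)^T · S^{-1} · (x̄ - mu_0):
  S^{-1} · (x̄ - mu_0) = (0.2652, -0.116),
  (x̄ - mu_0)^T · [...] = (2)·(0.2652) + (-2)·(-0.116) = 0.7624.

Step 5 — scale by n: T² = 4 · 0.7624 = 3.0497.

T² ≈ 3.0497


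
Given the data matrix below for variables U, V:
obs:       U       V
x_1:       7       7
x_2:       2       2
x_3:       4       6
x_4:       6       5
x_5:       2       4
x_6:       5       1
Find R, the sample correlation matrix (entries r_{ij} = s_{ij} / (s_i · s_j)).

Step 1 — column means:
  mean(U) = (7 + 2 + 4 + 6 + 2 + 5) / 6 = 26/6 = 4.3333
  mean(V) = (7 + 2 + 6 + 5 + 4 + 1) / 6 = 25/6 = 4.1667

Step 2 — sample variances and covariances s[i,j] = (1/(n-1)) · Σ_k (x_{k,i} - mean_i) · (x_{k,j} - mean_j), with n-1 = 5:
  s[U,U] = ((2.6667)·(2.6667) + (-2.3333)·(-2.3333) + (-0.3333)·(-0.3333) + (1.6667)·(1.6667) + (-2.3333)·(-2.3333) + (0.6667)·(0.6667)) / 5 = 21.3333/5 = 4.2667
  s[U,V] = ((2.6667)·(2.8333) + (-2.3333)·(-2.1667) + (-0.3333)·(1.8333) + (1.6667)·(0.8333) + (-2.3333)·(-0.1667) + (0.6667)·(-3.1667)) / 5 = 11.6667/5 = 2.3333
  s[V,V] = ((2.8333)·(2.8333) + (-2.1667)·(-2.1667) + (1.8333)·(1.8333) + (0.8333)·(0.8333) + (-0.1667)·(-0.1667) + (-3.1667)·(-3.1667)) / 5 = 26.8333/5 = 5.3667
  Sample standard deviations s_i = √(s[i,i]):
  s(U) = √(4.2667) = 2.0656
  s(V) = √(5.3667) = 2.3166

Step 3 — r_{ij} = s_{ij} / (s_i · s_j):
  r[U,U] = 1 (diagonal).
  r[U,V] = 2.3333 / (2.0656 · 2.3166) = 2.3333 / 4.7852 = 0.4876
  r[V,V] = 1 (diagonal).

R is symmetric with unit diagonal. Assembling:

R = [[1, 0.4876],
 [0.4876, 1]]


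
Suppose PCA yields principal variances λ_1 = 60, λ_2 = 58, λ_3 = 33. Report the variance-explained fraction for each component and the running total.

Step 1 — total variance = trace(Sigma) = Σ λ_i = 60 + 58 + 33 = 151.

Step 2 — fraction explained by component i = λ_i / Σ λ:
  PC1: 60/151 = 0.3974
  PC2: 58/151 = 0.3841
  PC3: 33/151 = 0.2185

Step 3 — cumulative fraction after k components = (λ_1 + ... + λ_k) / Σ λ:
  k = 1: 60/151 = 0.3974
  k = 2: (60 + 58)/151 = 118/151 = 0.7815
  k = 3: (60 + 58 + 33)/151 = 151/151 = 1

Summary (fraction, with percent):

explained: PC1 0.3974 (39.74%), PC2 0.3841 (38.41%), PC3 0.2185 (21.85%);  cumulative: 0.3974, 0.7815, 1


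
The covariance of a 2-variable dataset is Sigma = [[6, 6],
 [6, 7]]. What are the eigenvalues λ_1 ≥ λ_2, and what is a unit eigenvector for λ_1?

Step 1 — characteristic polynomial of 2×2 Sigma:
  det(Sigma - λI) = λ² - trace · λ + det = 0.
  trace = 6 + 7 = 13, det = 6·7 - (6)² = 6.
Step 2 — discriminant:
  Δ = trace² - 4·det = 169 - 24 = 145.
Step 3 — eigenvalues:
  λ = (trace ± √Δ)/2 = (13 ± 12.0416)/2,
  λ_1 = 12.5208,  λ_2 = 0.4792.

Step 4 — unit eigenvector for λ_1: solve (Sigma - λ_1 I)v = 0. First row:
  (6 - 12.5208)·v_x + (6)·v_y = 0, i.e. (-6.5208)·v_x + (6)·v_y = 0,
  so v ∝ (b, λ_1 - a) = (6, 6.5208) = u.
  ||u|| = √((6)² + (6.5208)²) = √(78.5208) ≈ 8.8612,
  v_1 = u/||u|| ≈ (0.6771, 0.7359) (||v_1|| = 1).

λ_1 = 12.5208,  λ_2 = 0.4792;  v_1 ≈ (0.6771, 0.7359)


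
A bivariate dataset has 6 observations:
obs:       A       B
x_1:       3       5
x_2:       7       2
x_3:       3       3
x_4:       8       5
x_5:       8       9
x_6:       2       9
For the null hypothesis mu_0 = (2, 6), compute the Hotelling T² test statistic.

Step 1 — sample mean vector:
  mean(A) = (3 + 7 + 3 + 8 + 8 + 2) / 6 = 31/6 = 5.1667
  mean(B) = (5 + 2 + 3 + 5 + 9 + 9) / 6 = 33/6 = 5.5
  x̄ = (5.1667, 5.5),  deviation x̄ - mu_0 = (5.1667, 5.5) - (2, 6) = (3.1667, -0.5).

Step 2 — sample covariance matrix, S[i,j] = (1/(n-1)) · Σ_k (x_{k,i} - mean_i) · (x_{k,j} - mean_j), divisor n-1 = 5:
  S[A,A] = ((-2.1667)·(-2.1667) + (1.8333)·(1.8333) + (-2.1667)·(-2.1667) + (2.8333)·(2.8333) + (2.8333)·(2.8333) + (-3.1667)·(-3.1667)) / 5 = 38.8333/5 = 7.7667
  S[A,B] = ((-2.1667)·(-0.5) + (1.8333)·(-3.5) + (-2.1667)·(-2.5) + (2.8333)·(-0.5) + (2.8333)·(3.5) + (-3.1667)·(3.5)) / 5 = -2.5/5 = -0.5
  S[B,B] = ((-0.5)·(-0.5) + (-3.5)·(-3.5) + (-2.5)·(-2.5) + (-0.5)·(-0.5) + (3.5)·(3.5) + (3.5)·(3.5)) / 5 = 43.5/5 = 8.7
  S = [[7.7667, -0.5],
 [-0.5, 8.7]].

Step 3 — invert S. det(S) = 7.7667·8.7 - (-0.5)² = 67.32.
  S^{-1} = (1/det) · [[d, -b], [-b, a]] = [[0.1292, 0.0074],
 [0.0074, 0.1154]].

Step 4 — quadratic form (x̄ - mu_0)^T · S^{-1} · (x̄ - mu_0):
  S^{-1} · (x̄ - mu_0) = (0.4055, -0.0342),
  (x̄ - mu_0)^T · [...] = (3.1667)·(0.4055) + (-0.5)·(-0.0342) = 1.3012.

Step 5 — scale by n: T² = 6 · 1.3012 = 7.8075.

T² ≈ 7.8075


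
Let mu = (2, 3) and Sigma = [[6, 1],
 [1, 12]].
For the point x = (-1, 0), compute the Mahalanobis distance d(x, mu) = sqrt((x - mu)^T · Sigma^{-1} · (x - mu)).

Step 1 — centre the observation: (x - mu) = (-3, -3).

Step 2 — invert Sigma. det(Sigma) = 6·12 - (1)² = 71.
  Sigma^{-1} = (1/det) · [[d, -b], [-b, a]] = [[0.169, -0.0141],
 [-0.0141, 0.0845]].

Step 3 — form the quadratic (x - mu)^T · Sigma^{-1} · (x - mu):
  Sigma^{-1} · (x - mu) = (-0.4648, -0.2113).
  (x - mu)^T · [Sigma^{-1} · (x - mu)] = (-3)·(-0.4648) + (-3)·(-0.2113) = 2.0282.

Step 4 — take square root: d = √(2.0282) ≈ 1.4241.

d(x, mu) = √(2.0282) ≈ 1.4241


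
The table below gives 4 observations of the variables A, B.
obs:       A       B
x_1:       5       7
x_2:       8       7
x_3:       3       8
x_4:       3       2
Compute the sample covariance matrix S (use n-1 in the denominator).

Step 1 — column means:
  mean(A) = (5 + 8 + 3 + 3) / 4 = 19/4 = 4.75
  mean(B) = (7 + 7 + 8 + 2) / 4 = 24/4 = 6

Step 2 — sample covariance S[i,j] = (1/(n-1)) · Σ_k (x_{k,i} - mean_i) · (x_{k,j} - mean_j), with n-1 = 3.
  S[A,A] = ((0.25)·(0.25) + (3.25)·(3.25) + (-1.75)·(-1.75) + (-1.75)·(-1.75)) / 3 = 16.75/3 = 5.5833
  S[A,B] = ((0.25)·(1) + (3.25)·(1) + (-1.75)·(2) + (-1.75)·(-4)) / 3 = 7/3 = 2.3333
  S[B,B] = ((1)·(1) + (1)·(1) + (2)·(2) + (-4)·(-4)) / 3 = 22/3 = 7.3333

S is symmetric (S[j,i] = S[i,j]). Assembling:

S = [[5.5833, 2.3333],
 [2.3333, 7.3333]]


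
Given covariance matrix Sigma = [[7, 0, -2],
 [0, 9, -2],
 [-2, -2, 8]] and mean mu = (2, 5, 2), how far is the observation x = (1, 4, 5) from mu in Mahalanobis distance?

Step 1 — centre the observation: (x - mu) = (-1, -1, 3).

Step 2 — invert Sigma (cofactor / det for 3×3, or solve directly):
  Sigma^{-1} = [[0.1545, 0.0091, 0.0409],
 [0.0091, 0.1182, 0.0318],
 [0.0409, 0.0318, 0.1432]].

Step 3 — form the quadratic (x - mu)^T · Sigma^{-1} · (x - mu):
  Sigma^{-1} · (x - mu) = (-0.0409, -0.0318, 0.3568).
  (x - mu)^T · [Sigma^{-1} · (x - mu)] = (-1)·(-0.0409) + (-1)·(-0.0318) + (3)·(0.3568) = 1.1432.

Step 4 — take square root: d = √(1.1432) ≈ 1.0692.

d(x, mu) = √(1.1432) ≈ 1.0692


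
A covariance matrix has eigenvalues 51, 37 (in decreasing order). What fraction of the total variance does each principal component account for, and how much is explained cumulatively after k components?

Step 1 — total variance = trace(Sigma) = Σ λ_i = 51 + 37 = 88.

Step 2 — fraction explained by component i = λ_i / Σ λ:
  PC1: 51/88 = 0.5795
  PC2: 37/88 = 0.4205

Step 3 — cumulative fraction after k components = (λ_1 + ... + λ_k) / Σ λ:
  k = 1: 51/88 = 0.5795
  k = 2: (51 + 37)/88 = 88/88 = 1

Summary (fraction, with percent):

explained: PC1 0.5795 (57.95%), PC2 0.4205 (42.05%);  cumulative: 0.5795, 1


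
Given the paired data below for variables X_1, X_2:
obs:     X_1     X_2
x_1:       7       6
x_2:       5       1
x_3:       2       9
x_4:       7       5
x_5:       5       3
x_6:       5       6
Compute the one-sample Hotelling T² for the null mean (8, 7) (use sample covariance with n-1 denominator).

Step 1 — sample mean vector:
  mean(X_1) = (7 + 5 + 2 + 7 + 5 + 5) / 6 = 31/6 = 5.1667
  mean(X_2) = (6 + 1 + 9 + 5 + 3 + 6) / 6 = 30/6 = 5
  x̄ = (5.1667, 5),  deviation x̄ - mu_0 = (5.1667, 5) - (8, 7) = (-2.8333, -2).

Step 2 — sample covariance matrix, S[i,j] = (1/(n-1)) · Σ_k (x_{k,i} - mean_i) · (x_{k,j} - mean_j), divisor n-1 = 5:
  S[X_1,X_1] = ((1.8333)·(1.8333) + (-0.1667)·(-0.1667) + (-3.1667)·(-3.1667) + (1.8333)·(1.8333) + (-0.1667)·(-0.1667) + (-0.1667)·(-0.1667)) / 5 = 16.8333/5 = 3.3667
  S[X_1,X_2] = ((1.8333)·(1) + (-0.1667)·(-4) + (-3.1667)·(4) + (1.8333)·(0) + (-0.1667)·(-2) + (-0.1667)·(1)) / 5 = -10/5 = -2
  S[X_2,X_2] = ((1)·(1) + (-4)·(-4) + (4)·(4) + (0)·(0) + (-2)·(-2) + (1)·(1)) / 5 = 38/5 = 7.6
  S = [[3.3667, -2],
 [-2, 7.6]].

Step 3 — invert S. det(S) = 3.3667·7.6 - (-2)² = 21.5867.
  S^{-1} = (1/det) · [[d, -b], [-b, a]] = [[0.3521, 0.0926],
 [0.0926, 0.156]].

Step 4 — quadratic form (x̄ - mu_0)^T · S^{-1} · (x̄ - mu_0):
  S^{-1} · (x̄ - mu_0) = (-1.1828, -0.5744),
  (x̄ - mu_0)^T · [...] = (-2.8333)·(-1.1828) + (-2)·(-0.5744) = 4.5002.

Step 5 — scale by n: T² = 6 · 4.5002 = 27.0012.

T² ≈ 27.0012


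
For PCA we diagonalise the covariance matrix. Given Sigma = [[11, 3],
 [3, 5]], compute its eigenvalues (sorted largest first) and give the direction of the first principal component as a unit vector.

Step 1 — characteristic polynomial of 2×2 Sigma:
  det(Sigma - λI) = λ² - trace · λ + det = 0.
  trace = 11 + 5 = 16, det = 11·5 - (3)² = 46.
Step 2 — discriminant:
  Δ = trace² - 4·det = 256 - 184 = 72.
Step 3 — eigenvalues:
  λ = (trace ± √Δ)/2 = (16 ± 8.4853)/2,
  λ_1 = 12.2426,  λ_2 = 3.7574.

Step 4 — unit eigenvector for λ_1: solve (Sigma - λ_1 I)v = 0. First row:
  (11 - 12.2426)·v_x + (3)·v_y = 0, i.e. (-1.2426)·v_x + (3)·v_y = 0,
  so v ∝ (b, λ_1 - a) = (3, 1.2426) = u.
  ||u|| = √((3)² + (1.2426)²) = √(10.5442) ≈ 3.2472,
  v_1 = u/||u|| ≈ (0.9239, 0.3827) (||v_1|| = 1).

λ_1 = 12.2426,  λ_2 = 3.7574;  v_1 ≈ (0.9239, 0.3827)


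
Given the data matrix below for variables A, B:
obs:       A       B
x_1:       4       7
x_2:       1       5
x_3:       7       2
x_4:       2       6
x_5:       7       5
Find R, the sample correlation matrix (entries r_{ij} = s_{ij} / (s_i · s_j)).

Step 1 — column means:
  mean(A) = (4 + 1 + 7 + 2 + 7) / 5 = 21/5 = 4.2
  mean(B) = (7 + 5 + 2 + 6 + 5) / 5 = 25/5 = 5

Step 2 — sample variances and covariances s[i,j] = (1/(n-1)) · Σ_k (x_{k,i} - mean_i) · (x_{k,j} - mean_j), with n-1 = 4:
  s[A,A] = ((-0.2)·(-0.2) + (-3.2)·(-3.2) + (2.8)·(2.8) + (-2.2)·(-2.2) + (2.8)·(2.8)) / 4 = 30.8/4 = 7.7
  s[A,B] = ((-0.2)·(2) + (-3.2)·(0) + (2.8)·(-3) + (-2.2)·(1) + (2.8)·(0)) / 4 = -11/4 = -2.75
  s[B,B] = ((2)·(2) + (0)·(0) + (-3)·(-3) + (1)·(1) + (0)·(0)) / 4 = 14/4 = 3.5
  Sample standard deviations s_i = √(s[i,i]):
  s(A) = √(7.7) = 2.7749
  s(B) = √(3.5) = 1.8708

Step 3 — r_{ij} = s_{ij} / (s_i · s_j):
  r[A,A] = 1 (diagonal).
  r[A,B] = -2.75 / (2.7749 · 1.8708) = -2.75 / 5.1913 = -0.5297
  r[B,B] = 1 (diagonal).

R is symmetric with unit diagonal. Assembling:

R = [[1, -0.5297],
 [-0.5297, 1]]


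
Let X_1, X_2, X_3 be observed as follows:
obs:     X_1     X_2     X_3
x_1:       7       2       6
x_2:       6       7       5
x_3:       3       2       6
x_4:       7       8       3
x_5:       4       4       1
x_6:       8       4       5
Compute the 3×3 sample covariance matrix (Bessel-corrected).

Step 1 — column means:
  mean(X_1) = (7 + 6 + 3 + 7 + 4 + 8) / 6 = 35/6 = 5.8333
  mean(X_2) = (2 + 7 + 2 + 8 + 4 + 4) / 6 = 27/6 = 4.5
  mean(X_3) = (6 + 5 + 6 + 3 + 1 + 5) / 6 = 26/6 = 4.3333

Step 2 — sample covariance S[i,j] = (1/(n-1)) · Σ_k (x_{k,i} - mean_i) · (x_{k,j} - mean_j), with n-1 = 5.
  S[X_1,X_1] = ((1.1667)·(1.1667) + (0.1667)·(0.1667) + (-2.8333)·(-2.8333) + (1.1667)·(1.1667) + (-1.8333)·(-1.8333) + (2.1667)·(2.1667)) / 5 = 18.8333/5 = 3.7667
  S[X_1,X_2] = ((1.1667)·(-2.5) + (0.1667)·(2.5) + (-2.8333)·(-2.5) + (1.1667)·(3.5) + (-1.8333)·(-0.5) + (2.1667)·(-0.5)) / 5 = 8.5/5 = 1.7
  S[X_1,X_3] = ((1.1667)·(1.6667) + (0.1667)·(0.6667) + (-2.8333)·(1.6667) + (1.1667)·(-1.3333) + (-1.8333)·(-3.3333) + (2.1667)·(0.6667)) / 5 = 3.3333/5 = 0.6667
  S[X_2,X_2] = ((-2.5)·(-2.5) + (2.5)·(2.5) + (-2.5)·(-2.5) + (3.5)·(3.5) + (-0.5)·(-0.5) + (-0.5)·(-0.5)) / 5 = 31.5/5 = 6.3
  S[X_2,X_3] = ((-2.5)·(1.6667) + (2.5)·(0.6667) + (-2.5)·(1.6667) + (3.5)·(-1.3333) + (-0.5)·(-3.3333) + (-0.5)·(0.6667)) / 5 = -10/5 = -2
  S[X_3,X_3] = ((1.6667)·(1.6667) + (0.6667)·(0.6667) + (1.6667)·(1.6667) + (-1.3333)·(-1.3333) + (-3.3333)·(-3.3333) + (0.6667)·(0.6667)) / 5 = 19.3333/5 = 3.8667

S is symmetric (S[j,i] = S[i,j]). Assembling:

S = [[3.7667, 1.7, 0.6667],
 [1.7, 6.3, -2],
 [0.6667, -2, 3.8667]]
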